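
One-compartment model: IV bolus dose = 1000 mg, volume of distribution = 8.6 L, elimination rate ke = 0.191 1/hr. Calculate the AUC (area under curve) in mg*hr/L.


C0 = Dose/Vd = 1000/8.6 = 116.279 mg/L
AUC = C0/ke = 116.279/0.191
AUC = 608.8 mg*hr/L


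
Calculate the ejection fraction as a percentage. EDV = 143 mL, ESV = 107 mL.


SV = EDV - ESV = 143 - 107 = 36 mL
EF = SV/EDV * 100 = 36/143 * 100
EF = 25.17%


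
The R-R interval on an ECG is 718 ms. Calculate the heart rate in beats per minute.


HR = 60 / RR_interval(s)
RR = 718 ms = 0.718 s
HR = 60 / 0.718 = 83.57 bpm


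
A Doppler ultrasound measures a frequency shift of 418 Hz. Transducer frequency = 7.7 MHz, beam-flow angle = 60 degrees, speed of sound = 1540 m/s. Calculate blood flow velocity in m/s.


v = fd * c / (2 * f0 * cos(theta))
v = 418 * 1540 / (2 * 7.7000e+06 * cos(60))
v = 0.0836 m/s


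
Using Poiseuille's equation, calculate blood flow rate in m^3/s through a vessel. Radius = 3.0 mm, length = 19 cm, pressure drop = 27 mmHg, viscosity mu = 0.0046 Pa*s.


Q = pi*r^4*dP / (8*mu*L)
r = 0.003 m, L = 0.19 m
dP = 27 mmHg = 3599.694 Pa
Q = 1.3101e-04 m^3/s


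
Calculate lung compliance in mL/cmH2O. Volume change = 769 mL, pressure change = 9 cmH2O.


C = dV / dP
C = 769 / 9
C = 85.44 mL/cmH2O


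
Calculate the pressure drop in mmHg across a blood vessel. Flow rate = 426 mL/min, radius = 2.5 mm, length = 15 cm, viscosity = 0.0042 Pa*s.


dP = 8*mu*L*Q / (pi*r^4)
Q = 426 mL/min = 7.1e-06 m^3/s
dP = 291.594 Pa = 291.594 / 133.322 mmHg = 2.187 mmHg


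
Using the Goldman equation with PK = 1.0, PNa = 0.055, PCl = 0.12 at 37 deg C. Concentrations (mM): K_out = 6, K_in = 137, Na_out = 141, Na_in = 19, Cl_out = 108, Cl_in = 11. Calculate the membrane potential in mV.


Vm = (RT/F)*ln((PK*Ko + PNa*Nao + PCl*Cli)/(PK*Ki + PNa*Nai + PCl*Clo))
Numer = 15.075, Denom = 151.005
Vm = -61.58 mV


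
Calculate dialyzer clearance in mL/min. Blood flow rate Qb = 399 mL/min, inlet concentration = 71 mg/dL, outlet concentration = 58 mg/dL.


K = Qb * (Cb_in - Cb_out) / Cb_in
K = 399 * (71 - 58) / 71
K = 73.06 mL/min


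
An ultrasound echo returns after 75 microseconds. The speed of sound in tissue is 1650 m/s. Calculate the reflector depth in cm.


depth = c * t / 2
t = 75 us = 7.5000e-05 s
depth = 1650 * 7.5000e-05 / 2
depth = 0.061875 m = 6.1875 cm


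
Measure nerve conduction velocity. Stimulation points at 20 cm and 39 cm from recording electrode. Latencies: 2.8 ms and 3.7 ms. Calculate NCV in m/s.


Distance = (39 - 20) / 100 = 0.19 m
dt = (3.7 - 2.8) / 1000 = 9.0000e-04 s
NCV = dist / dt = 211.1 m/s


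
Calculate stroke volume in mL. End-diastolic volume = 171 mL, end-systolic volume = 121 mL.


SV = EDV - ESV
SV = 171 - 121
SV = 50 mL


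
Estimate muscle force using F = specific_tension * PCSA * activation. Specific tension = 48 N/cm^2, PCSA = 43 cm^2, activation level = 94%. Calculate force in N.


F = sigma * PCSA * activation
F = 48 * 43 * 0.94
F = 1940 N


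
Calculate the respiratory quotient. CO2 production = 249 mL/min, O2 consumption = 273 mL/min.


RQ = VCO2 / VO2
RQ = 249 / 273
RQ = 0.9121


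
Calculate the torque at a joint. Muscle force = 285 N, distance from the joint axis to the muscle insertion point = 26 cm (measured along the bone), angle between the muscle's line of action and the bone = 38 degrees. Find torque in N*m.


Torque = F * d * sin(theta)   (moment arm = d*sin(theta))
d = 26 cm = 0.26 m
Torque = 285 * 0.26 * sin(38)
Torque = 45.62 N*m


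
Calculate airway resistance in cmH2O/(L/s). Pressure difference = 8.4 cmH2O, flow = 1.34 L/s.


R = dP / flow
R = 8.4 / 1.34
R = 6.269 cmH2O/(L/s)


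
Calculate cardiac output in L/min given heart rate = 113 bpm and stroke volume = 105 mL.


CO = HR * SV
CO = 113 * 105 / 1000
CO = 11.87 L/min


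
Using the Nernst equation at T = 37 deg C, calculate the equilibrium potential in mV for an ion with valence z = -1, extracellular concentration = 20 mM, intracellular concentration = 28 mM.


E = (RT/(zF)) * ln(C_out/C_in)
T = 37 + 273.15 = 310.15 K
E = (8.314 * 310.15 / (-1 * 96485)) * ln(20/28)
E = 8.992 mV


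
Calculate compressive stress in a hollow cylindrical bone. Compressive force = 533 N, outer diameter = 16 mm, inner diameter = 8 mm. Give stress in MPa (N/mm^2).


A = pi*(r_o^2 - r_i^2)
r_o = 8 mm, r_i = 4 mm
A = 150.796 mm^2
sigma = F/A = 533 / 150.796
sigma = 3.535 MPa


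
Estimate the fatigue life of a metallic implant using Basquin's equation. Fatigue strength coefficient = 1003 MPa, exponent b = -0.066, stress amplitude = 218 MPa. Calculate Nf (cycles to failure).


sigma_a = sigma_f' * (2Nf)^b
2Nf = (sigma_a/sigma_f')^(1/b)
2Nf = (218/1003)^(1/-0.066)
2Nf = 1.1043267e+10
Nf = 5.5216e+09


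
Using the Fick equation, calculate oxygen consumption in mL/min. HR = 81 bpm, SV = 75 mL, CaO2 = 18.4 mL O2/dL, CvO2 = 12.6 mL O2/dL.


CO = HR*SV = 81*75/1000 = 6.075 L/min
a-v O2 diff = 18.4 - 12.6 = 5.8 mL/dL
VO2 = CO * (CaO2-CvO2) * 10 dL/L
VO2 = 6.075 * 5.8 * 10
VO2 = 352.3 mL/min


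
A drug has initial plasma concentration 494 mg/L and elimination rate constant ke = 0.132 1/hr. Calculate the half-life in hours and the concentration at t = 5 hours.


t_half = ln(2) / ke = 0.693147 / 0.132 = 5.251 hr
C(t) = C0 * exp(-ke*t) = 494 * exp(-0.132*5)
C(5) = 255.3 mg/L


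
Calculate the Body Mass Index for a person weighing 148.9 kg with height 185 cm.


BMI = weight / height^2
height = 185 cm = 1.85 m
BMI = 148.9 / 1.85^2
BMI = 43.51 kg/m^2


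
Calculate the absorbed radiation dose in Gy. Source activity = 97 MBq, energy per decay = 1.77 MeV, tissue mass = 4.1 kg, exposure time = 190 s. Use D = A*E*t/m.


A = 97 MBq = 9.7000e+07 Bq
E = 1.77 MeV = 2.83554e-13 J
D = A*E*t/m = 9.7000e+07*2.83554e-13*190/4.1
D = 0.001275 Gy


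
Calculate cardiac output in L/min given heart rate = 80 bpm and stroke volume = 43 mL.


CO = HR * SV
CO = 80 * 43 / 1000
CO = 3.44 L/min


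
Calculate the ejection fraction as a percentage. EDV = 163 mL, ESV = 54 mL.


SV = EDV - ESV = 163 - 54 = 109 mL
EF = SV/EDV * 100 = 109/163 * 100
EF = 66.87%


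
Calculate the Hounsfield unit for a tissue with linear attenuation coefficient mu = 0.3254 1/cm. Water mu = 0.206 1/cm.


HU = ((mu_tissue - mu_water) / mu_water) * 1000
HU = ((0.3254 - 0.206) / 0.206) * 1000
HU = 579.6


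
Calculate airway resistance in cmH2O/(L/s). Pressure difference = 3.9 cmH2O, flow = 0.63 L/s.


R = dP / flow
R = 3.9 / 0.63
R = 6.19 cmH2O/(L/s)


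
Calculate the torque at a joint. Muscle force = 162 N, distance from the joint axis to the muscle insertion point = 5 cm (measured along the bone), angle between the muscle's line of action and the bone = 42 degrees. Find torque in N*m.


Torque = F * d * sin(theta)   (moment arm = d*sin(theta))
d = 5 cm = 0.05 m
Torque = 162 * 0.05 * sin(42)
Torque = 5.42 N*m


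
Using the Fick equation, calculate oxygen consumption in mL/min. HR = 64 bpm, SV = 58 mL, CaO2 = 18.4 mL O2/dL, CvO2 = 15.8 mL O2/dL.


CO = HR*SV = 64*58/1000 = 3.712 L/min
a-v O2 diff = 18.4 - 15.8 = 2.6 mL/dL
VO2 = CO * (CaO2-CvO2) * 10 dL/L
VO2 = 3.712 * 2.6 * 10
VO2 = 96.51 mL/min


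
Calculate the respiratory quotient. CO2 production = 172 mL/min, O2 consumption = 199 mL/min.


RQ = VCO2 / VO2
RQ = 172 / 199
RQ = 0.8643


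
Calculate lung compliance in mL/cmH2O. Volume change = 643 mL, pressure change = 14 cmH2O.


C = dV / dP
C = 643 / 14
C = 45.93 mL/cmH2O


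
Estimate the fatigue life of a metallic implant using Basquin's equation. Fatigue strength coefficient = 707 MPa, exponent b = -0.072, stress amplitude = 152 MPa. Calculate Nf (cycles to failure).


sigma_a = sigma_f' * (2Nf)^b
2Nf = (sigma_a/sigma_f')^(1/b)
2Nf = (152/707)^(1/-0.072)
2Nf = 1.8701932e+09
Nf = 9.3510e+08


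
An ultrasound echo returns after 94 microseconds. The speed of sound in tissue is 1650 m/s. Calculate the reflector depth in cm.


depth = c * t / 2
t = 94 us = 9.4000e-05 s
depth = 1650 * 9.4000e-05 / 2
depth = 0.07755 m = 7.755 cm


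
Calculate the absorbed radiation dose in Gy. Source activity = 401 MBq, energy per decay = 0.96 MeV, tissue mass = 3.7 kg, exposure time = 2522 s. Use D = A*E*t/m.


A = 401 MBq = 4.0100e+08 Bq
E = 0.96 MeV = 1.53792e-13 J
D = A*E*t/m = 4.0100e+08*1.53792e-13*2522/3.7
D = 0.04204 Gy


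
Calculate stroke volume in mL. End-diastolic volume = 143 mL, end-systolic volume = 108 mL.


SV = EDV - ESV
SV = 143 - 108
SV = 35 mL


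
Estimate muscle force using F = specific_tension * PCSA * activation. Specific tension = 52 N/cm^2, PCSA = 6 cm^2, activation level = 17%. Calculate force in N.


F = sigma * PCSA * activation
F = 52 * 6 * 0.17
F = 53.04 N


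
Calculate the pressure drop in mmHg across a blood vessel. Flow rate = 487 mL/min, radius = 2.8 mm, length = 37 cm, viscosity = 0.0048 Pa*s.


dP = 8*mu*L*Q / (pi*r^4)
Q = 487 mL/min = 8.11667e-06 m^3/s
dP = 597.212 Pa = 597.212 / 133.322 mmHg = 4.479 mmHg


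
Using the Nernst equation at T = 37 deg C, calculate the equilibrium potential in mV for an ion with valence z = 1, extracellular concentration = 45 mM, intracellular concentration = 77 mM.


E = (RT/(zF)) * ln(C_out/C_in)
T = 37 + 273.15 = 310.15 K
E = (8.314 * 310.15 / (1 * 96485)) * ln(45/77)
E = -14.36 mV


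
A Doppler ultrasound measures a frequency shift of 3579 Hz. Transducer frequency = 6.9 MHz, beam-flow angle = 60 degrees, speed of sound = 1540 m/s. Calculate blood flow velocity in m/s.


v = fd * c / (2 * f0 * cos(theta))
v = 3579 * 1540 / (2 * 6.9000e+06 * cos(60))
v = 0.7988 m/s


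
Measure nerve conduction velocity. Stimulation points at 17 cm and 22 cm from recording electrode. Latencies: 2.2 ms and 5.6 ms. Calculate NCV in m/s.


Distance = (22 - 17) / 100 = 0.05 m
dt = (5.6 - 2.2) / 1000 = 0.0034 s
NCV = dist / dt = 14.71 m/s


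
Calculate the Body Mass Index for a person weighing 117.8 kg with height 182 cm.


BMI = weight / height^2
height = 182 cm = 1.82 m
BMI = 117.8 / 1.82^2
BMI = 35.56 kg/m^2


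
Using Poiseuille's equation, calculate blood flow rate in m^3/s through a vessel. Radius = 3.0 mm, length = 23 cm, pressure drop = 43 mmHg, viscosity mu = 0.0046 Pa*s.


Q = pi*r^4*dP / (8*mu*L)
r = 0.003 m, L = 0.23 m
dP = 43 mmHg = 5732.846 Pa
Q = 1.7236e-04 m^3/s


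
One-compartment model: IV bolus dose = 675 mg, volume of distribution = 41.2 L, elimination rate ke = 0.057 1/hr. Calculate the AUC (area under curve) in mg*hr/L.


C0 = Dose/Vd = 675/41.2 = 16.3835 mg/L
AUC = C0/ke = 16.3835/0.057
AUC = 287.4 mg*hr/L


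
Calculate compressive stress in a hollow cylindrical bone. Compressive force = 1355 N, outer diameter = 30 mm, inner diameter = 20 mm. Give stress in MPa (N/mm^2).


A = pi*(r_o^2 - r_i^2)
r_o = 15 mm, r_i = 10 mm
A = 392.699 mm^2
sigma = F/A = 1355 / 392.699
sigma = 3.45 MPa


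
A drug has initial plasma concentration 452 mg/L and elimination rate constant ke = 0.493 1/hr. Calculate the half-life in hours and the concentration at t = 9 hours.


t_half = ln(2) / ke = 0.693147 / 0.493 = 1.406 hr
C(t) = C0 * exp(-ke*t) = 452 * exp(-0.493*9)
C(9) = 5.348 mg/L


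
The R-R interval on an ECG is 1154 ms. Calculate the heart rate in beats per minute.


HR = 60 / RR_interval(s)
RR = 1154 ms = 1.154 s
HR = 60 / 1.154 = 51.99 bpm


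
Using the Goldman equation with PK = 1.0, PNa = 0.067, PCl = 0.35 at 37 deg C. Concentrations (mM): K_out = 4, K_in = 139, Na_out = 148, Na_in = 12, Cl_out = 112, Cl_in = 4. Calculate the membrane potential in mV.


Vm = (RT/F)*ln((PK*Ko + PNa*Nao + PCl*Cli)/(PK*Ki + PNa*Nai + PCl*Clo))
Numer = 15.316, Denom = 179.004
Vm = -65.7 mV


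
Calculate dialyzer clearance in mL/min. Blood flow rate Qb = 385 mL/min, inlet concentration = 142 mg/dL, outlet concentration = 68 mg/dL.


K = Qb * (Cb_in - Cb_out) / Cb_in
K = 385 * (142 - 68) / 142
K = 200.6 mL/min


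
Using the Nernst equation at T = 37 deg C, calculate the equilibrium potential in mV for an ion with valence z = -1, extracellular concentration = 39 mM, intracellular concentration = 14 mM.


E = (RT/(zF)) * ln(C_out/C_in)
T = 37 + 273.15 = 310.15 K
E = (8.314 * 310.15 / (-1 * 96485)) * ln(39/14)
E = -27.38 mV


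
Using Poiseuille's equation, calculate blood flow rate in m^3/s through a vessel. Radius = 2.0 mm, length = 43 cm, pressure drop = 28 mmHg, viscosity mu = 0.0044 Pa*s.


Q = pi*r^4*dP / (8*mu*L)
r = 0.002 m, L = 0.43 m
dP = 28 mmHg = 3733.016 Pa
Q = 1.2397e-05 m^3/s


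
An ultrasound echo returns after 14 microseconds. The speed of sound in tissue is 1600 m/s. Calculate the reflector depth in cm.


depth = c * t / 2
t = 14 us = 1.4000e-05 s
depth = 1600 * 1.4000e-05 / 2
depth = 0.0112 m = 1.12 cm


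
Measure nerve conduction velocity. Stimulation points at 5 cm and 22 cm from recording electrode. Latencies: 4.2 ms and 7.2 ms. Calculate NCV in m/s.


Distance = (22 - 5) / 100 = 0.17 m
dt = (7.2 - 4.2) / 1000 = 0.003 s
NCV = dist / dt = 56.67 m/s


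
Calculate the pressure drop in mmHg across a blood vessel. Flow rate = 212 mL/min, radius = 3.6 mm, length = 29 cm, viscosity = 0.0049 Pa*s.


dP = 8*mu*L*Q / (pi*r^4)
Q = 212 mL/min = 3.53333e-06 m^3/s
dP = 76.1217 Pa = 76.1217 / 133.322 mmHg = 0.571 mmHg


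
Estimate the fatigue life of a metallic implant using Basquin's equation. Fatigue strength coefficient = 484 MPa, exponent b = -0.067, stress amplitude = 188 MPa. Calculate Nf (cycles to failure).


sigma_a = sigma_f' * (2Nf)^b
2Nf = (sigma_a/sigma_f')^(1/b)
2Nf = (188/484)^(1/-0.067)
2Nf = 1347920.8
Nf = 6.74e+05


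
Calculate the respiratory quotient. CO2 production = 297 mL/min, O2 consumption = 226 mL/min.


RQ = VCO2 / VO2
RQ = 297 / 226
RQ = 1.314


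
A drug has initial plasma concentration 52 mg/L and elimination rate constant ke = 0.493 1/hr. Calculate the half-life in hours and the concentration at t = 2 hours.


t_half = ln(2) / ke = 0.693147 / 0.493 = 1.406 hr
C(t) = C0 * exp(-ke*t) = 52 * exp(-0.493*2)
C(2) = 19.4 mg/L


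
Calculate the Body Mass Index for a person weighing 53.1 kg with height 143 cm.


BMI = weight / height^2
height = 143 cm = 1.43 m
BMI = 53.1 / 1.43^2
BMI = 25.97 kg/m^2


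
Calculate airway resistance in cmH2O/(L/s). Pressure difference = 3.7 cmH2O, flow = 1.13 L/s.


R = dP / flow
R = 3.7 / 1.13
R = 3.274 cmH2O/(L/s)


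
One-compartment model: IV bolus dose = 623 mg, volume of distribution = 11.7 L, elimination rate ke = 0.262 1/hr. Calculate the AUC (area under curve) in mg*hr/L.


C0 = Dose/Vd = 623/11.7 = 53.2479 mg/L
AUC = C0/ke = 53.2479/0.262
AUC = 203.2 mg*hr/L


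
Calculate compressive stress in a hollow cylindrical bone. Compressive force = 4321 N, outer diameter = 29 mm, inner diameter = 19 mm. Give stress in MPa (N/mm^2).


A = pi*(r_o^2 - r_i^2)
r_o = 14.5 mm, r_i = 9.5 mm
A = 376.991 mm^2
sigma = F/A = 4321 / 376.991
sigma = 11.46 MPa


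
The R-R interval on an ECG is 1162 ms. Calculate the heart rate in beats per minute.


HR = 60 / RR_interval(s)
RR = 1162 ms = 1.162 s
HR = 60 / 1.162 = 51.64 bpm


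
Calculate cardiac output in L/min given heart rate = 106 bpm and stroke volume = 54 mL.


CO = HR * SV
CO = 106 * 54 / 1000
CO = 5.724 L/min


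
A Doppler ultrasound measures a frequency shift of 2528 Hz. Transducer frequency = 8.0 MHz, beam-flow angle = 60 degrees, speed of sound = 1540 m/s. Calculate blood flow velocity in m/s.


v = fd * c / (2 * f0 * cos(theta))
v = 2528 * 1540 / (2 * 8.0000e+06 * cos(60))
v = 0.4866 m/s


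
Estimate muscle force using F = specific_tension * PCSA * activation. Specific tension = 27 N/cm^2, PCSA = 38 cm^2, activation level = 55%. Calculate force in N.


F = sigma * PCSA * activation
F = 27 * 38 * 0.55
F = 564.3 N


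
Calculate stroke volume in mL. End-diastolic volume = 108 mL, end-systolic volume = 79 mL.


SV = EDV - ESV
SV = 108 - 79
SV = 29 mL


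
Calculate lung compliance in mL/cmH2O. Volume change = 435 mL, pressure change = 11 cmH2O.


C = dV / dP
C = 435 / 11
C = 39.55 mL/cmH2O


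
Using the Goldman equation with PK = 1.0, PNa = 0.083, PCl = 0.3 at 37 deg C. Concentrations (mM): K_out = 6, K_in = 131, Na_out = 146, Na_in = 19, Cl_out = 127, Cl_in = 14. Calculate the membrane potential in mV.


Vm = (RT/F)*ln((PK*Ko + PNa*Nao + PCl*Cli)/(PK*Ki + PNa*Nai + PCl*Clo))
Numer = 22.318, Denom = 170.677
Vm = -54.37 mV


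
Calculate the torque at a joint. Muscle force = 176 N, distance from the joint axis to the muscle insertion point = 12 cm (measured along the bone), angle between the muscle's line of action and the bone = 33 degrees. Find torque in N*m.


Torque = F * d * sin(theta)   (moment arm = d*sin(theta))
d = 12 cm = 0.12 m
Torque = 176 * 0.12 * sin(33)
Torque = 11.5 N*m


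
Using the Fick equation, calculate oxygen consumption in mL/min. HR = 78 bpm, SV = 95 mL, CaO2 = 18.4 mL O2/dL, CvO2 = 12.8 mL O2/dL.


CO = HR*SV = 78*95/1000 = 7.41 L/min
a-v O2 diff = 18.4 - 12.8 = 5.6 mL/dL
VO2 = CO * (CaO2-CvO2) * 10 dL/L
VO2 = 7.41 * 5.6 * 10
VO2 = 415 mL/min


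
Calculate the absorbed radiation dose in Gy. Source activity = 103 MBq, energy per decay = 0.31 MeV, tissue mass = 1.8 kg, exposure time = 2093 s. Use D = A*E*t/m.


A = 103 MBq = 1.0300e+08 Bq
E = 0.31 MeV = 4.9662e-14 J
D = A*E*t/m = 1.0300e+08*4.9662e-14*2093/1.8
D = 0.005948 Gy


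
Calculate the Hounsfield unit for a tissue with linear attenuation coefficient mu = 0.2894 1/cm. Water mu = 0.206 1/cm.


HU = ((mu_tissue - mu_water) / mu_water) * 1000
HU = ((0.2894 - 0.206) / 0.206) * 1000
HU = 404.9


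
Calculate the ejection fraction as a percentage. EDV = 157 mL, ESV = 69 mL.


SV = EDV - ESV = 157 - 69 = 88 mL
EF = SV/EDV * 100 = 88/157 * 100
EF = 56.05%


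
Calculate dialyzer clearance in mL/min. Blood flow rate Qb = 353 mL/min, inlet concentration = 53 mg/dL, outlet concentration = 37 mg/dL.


K = Qb * (Cb_in - Cb_out) / Cb_in
K = 353 * (53 - 37) / 53
K = 106.6 mL/min


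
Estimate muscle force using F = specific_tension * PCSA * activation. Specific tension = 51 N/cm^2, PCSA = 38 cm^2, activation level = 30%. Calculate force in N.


F = sigma * PCSA * activation
F = 51 * 38 * 0.3
F = 581.4 N


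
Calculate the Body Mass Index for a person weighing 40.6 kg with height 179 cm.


BMI = weight / height^2
height = 179 cm = 1.79 m
BMI = 40.6 / 1.79^2
BMI = 12.67 kg/m^2


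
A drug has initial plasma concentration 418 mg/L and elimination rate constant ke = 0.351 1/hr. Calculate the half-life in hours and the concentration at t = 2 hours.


t_half = ln(2) / ke = 0.693147 / 0.351 = 1.975 hr
C(t) = C0 * exp(-ke*t) = 418 * exp(-0.351*2)
C(2) = 207.2 mg/L


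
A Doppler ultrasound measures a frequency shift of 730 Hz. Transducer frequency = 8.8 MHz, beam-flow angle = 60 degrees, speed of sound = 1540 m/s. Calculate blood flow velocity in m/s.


v = fd * c / (2 * f0 * cos(theta))
v = 730 * 1540 / (2 * 8.8000e+06 * cos(60))
v = 0.1277 m/s


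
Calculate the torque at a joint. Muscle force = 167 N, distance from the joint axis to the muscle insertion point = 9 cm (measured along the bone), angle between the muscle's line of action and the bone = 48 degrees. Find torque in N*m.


Torque = F * d * sin(theta)   (moment arm = d*sin(theta))
d = 9 cm = 0.09 m
Torque = 167 * 0.09 * sin(48)
Torque = 11.17 N*m


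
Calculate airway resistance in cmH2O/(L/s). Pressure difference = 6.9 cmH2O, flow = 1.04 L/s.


R = dP / flow
R = 6.9 / 1.04
R = 6.635 cmH2O/(L/s)


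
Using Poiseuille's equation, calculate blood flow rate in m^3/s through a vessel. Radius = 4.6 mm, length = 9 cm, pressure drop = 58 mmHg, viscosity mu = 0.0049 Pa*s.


Q = pi*r^4*dP / (8*mu*L)
r = 0.0046 m, L = 0.09 m
dP = 58 mmHg = 7732.676 Pa
Q = 0.003083 m^3/s


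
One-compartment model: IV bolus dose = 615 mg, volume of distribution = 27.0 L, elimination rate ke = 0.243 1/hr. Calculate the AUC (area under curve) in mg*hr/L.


C0 = Dose/Vd = 615/27.0 = 22.7778 mg/L
AUC = C0/ke = 22.7778/0.243
AUC = 93.74 mg*hr/L


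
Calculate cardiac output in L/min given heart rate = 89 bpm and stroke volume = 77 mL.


CO = HR * SV
CO = 89 * 77 / 1000
CO = 6.853 L/min


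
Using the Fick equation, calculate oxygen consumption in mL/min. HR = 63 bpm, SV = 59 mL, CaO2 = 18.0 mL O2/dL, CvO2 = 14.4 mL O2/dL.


CO = HR*SV = 63*59/1000 = 3.717 L/min
a-v O2 diff = 18.0 - 14.4 = 3.6 mL/dL
VO2 = CO * (CaO2-CvO2) * 10 dL/L
VO2 = 3.717 * 3.6 * 10
VO2 = 133.8 mL/min


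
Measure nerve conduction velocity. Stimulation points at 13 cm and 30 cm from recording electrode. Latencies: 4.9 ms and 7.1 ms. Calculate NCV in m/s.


Distance = (30 - 13) / 100 = 0.17 m
dt = (7.1 - 4.9) / 1000 = 0.0022 s
NCV = dist / dt = 77.27 m/s


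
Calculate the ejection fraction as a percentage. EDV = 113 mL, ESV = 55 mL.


SV = EDV - ESV = 113 - 55 = 58 mL
EF = SV/EDV * 100 = 58/113 * 100
EF = 51.33%


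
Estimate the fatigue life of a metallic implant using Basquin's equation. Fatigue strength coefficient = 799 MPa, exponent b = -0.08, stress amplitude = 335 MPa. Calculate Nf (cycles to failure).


sigma_a = sigma_f' * (2Nf)^b
2Nf = (sigma_a/sigma_f')^(1/b)
2Nf = (335/799)^(1/-0.08)
2Nf = 52332.882
Nf = 2.617e+04


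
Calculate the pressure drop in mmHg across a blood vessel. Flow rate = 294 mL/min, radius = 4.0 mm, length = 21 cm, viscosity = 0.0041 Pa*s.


dP = 8*mu*L*Q / (pi*r^4)
Q = 294 mL/min = 4.9e-06 m^3/s
dP = 41.9662 Pa = 41.9662 / 133.322 mmHg = 0.3148 mmHg


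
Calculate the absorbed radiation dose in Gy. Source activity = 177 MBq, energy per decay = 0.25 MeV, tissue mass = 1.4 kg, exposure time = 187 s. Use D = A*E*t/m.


A = 177 MBq = 1.7700e+08 Bq
E = 0.25 MeV = 4.005e-14 J
D = A*E*t/m = 1.7700e+08*4.005e-14*187/1.4
D = 9.4687e-04 Gy


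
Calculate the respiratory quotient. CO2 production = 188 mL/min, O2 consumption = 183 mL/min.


RQ = VCO2 / VO2
RQ = 188 / 183
RQ = 1.027


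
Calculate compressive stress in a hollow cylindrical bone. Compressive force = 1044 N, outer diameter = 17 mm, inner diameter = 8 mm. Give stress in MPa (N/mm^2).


A = pi*(r_o^2 - r_i^2)
r_o = 8.5 mm, r_i = 4 mm
A = 176.715 mm^2
sigma = F/A = 1044 / 176.715
sigma = 5.908 MPa


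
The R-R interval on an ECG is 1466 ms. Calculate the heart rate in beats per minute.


HR = 60 / RR_interval(s)
RR = 1466 ms = 1.466 s
HR = 60 / 1.466 = 40.93 bpm


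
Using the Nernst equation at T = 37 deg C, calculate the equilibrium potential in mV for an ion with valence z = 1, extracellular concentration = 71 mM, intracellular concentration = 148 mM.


E = (RT/(zF)) * ln(C_out/C_in)
T = 37 + 273.15 = 310.15 K
E = (8.314 * 310.15 / (1 * 96485)) * ln(71/148)
E = -19.63 mV


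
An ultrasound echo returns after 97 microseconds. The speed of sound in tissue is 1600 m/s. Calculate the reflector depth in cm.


depth = c * t / 2
t = 97 us = 9.7000e-05 s
depth = 1600 * 9.7000e-05 / 2
depth = 0.0776 m = 7.76 cm


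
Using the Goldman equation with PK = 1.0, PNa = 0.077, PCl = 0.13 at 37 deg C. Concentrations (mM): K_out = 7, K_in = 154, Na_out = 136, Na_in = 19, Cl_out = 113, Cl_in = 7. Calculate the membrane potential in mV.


Vm = (RT/F)*ln((PK*Ko + PNa*Nao + PCl*Cli)/(PK*Ki + PNa*Nai + PCl*Clo))
Numer = 18.382, Denom = 170.153
Vm = -59.47 mV


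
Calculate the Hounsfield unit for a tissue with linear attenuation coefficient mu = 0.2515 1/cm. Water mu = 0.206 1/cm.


HU = ((mu_tissue - mu_water) / mu_water) * 1000
HU = ((0.2515 - 0.206) / 0.206) * 1000
HU = 220.9


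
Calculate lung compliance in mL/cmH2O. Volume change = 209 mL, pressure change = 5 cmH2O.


C = dV / dP
C = 209 / 5
C = 41.8 mL/cmH2O


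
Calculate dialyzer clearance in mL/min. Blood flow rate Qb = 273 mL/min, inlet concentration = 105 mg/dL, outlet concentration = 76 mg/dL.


K = Qb * (Cb_in - Cb_out) / Cb_in
K = 273 * (105 - 76) / 105
K = 75.4 mL/min


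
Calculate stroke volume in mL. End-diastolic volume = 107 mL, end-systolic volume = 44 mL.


SV = EDV - ESV
SV = 107 - 44
SV = 63 mL


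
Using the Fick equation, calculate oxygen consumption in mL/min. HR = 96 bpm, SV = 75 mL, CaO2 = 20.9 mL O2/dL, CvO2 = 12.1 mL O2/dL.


CO = HR*SV = 96*75/1000 = 7.2 L/min
a-v O2 diff = 20.9 - 12.1 = 8.8 mL/dL
VO2 = CO * (CaO2-CvO2) * 10 dL/L
VO2 = 7.2 * 8.8 * 10
VO2 = 633.6 mL/min


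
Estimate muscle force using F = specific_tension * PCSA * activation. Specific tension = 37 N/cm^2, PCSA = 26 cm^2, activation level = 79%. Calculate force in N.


F = sigma * PCSA * activation
F = 37 * 26 * 0.79
F = 760 N


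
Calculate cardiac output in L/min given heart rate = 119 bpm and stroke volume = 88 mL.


CO = HR * SV
CO = 119 * 88 / 1000
CO = 10.47 L/min


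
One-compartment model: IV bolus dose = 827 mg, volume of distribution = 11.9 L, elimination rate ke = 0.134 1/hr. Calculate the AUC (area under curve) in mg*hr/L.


C0 = Dose/Vd = 827/11.9 = 69.4958 mg/L
AUC = C0/ke = 69.4958/0.134
AUC = 518.6 mg*hr/L


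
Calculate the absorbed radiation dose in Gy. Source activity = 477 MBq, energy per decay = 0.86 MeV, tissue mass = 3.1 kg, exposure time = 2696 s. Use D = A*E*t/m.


A = 477 MBq = 4.7700e+08 Bq
E = 0.86 MeV = 1.37772e-13 J
D = A*E*t/m = 4.7700e+08*1.37772e-13*2696/3.1
D = 0.05715 Gy


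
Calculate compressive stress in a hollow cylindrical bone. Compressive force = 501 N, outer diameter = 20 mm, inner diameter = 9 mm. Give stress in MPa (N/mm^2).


A = pi*(r_o^2 - r_i^2)
r_o = 10 mm, r_i = 4.5 mm
A = 250.542 mm^2
sigma = F/A = 501 / 250.542
sigma = 2 MPa


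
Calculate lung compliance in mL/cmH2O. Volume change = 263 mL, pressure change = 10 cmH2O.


C = dV / dP
C = 263 / 10
C = 26.3 mL/cmH2O


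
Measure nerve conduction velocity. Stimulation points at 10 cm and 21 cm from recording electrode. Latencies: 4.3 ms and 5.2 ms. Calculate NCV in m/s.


Distance = (21 - 10) / 100 = 0.11 m
dt = (5.2 - 4.3) / 1000 = 9.0000e-04 s
NCV = dist / dt = 122.2 m/s


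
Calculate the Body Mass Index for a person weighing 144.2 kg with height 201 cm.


BMI = weight / height^2
height = 201 cm = 2.01 m
BMI = 144.2 / 2.01^2
BMI = 35.69 kg/m^2


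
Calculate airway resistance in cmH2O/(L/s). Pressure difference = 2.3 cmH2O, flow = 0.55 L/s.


R = dP / flow
R = 2.3 / 0.55
R = 4.182 cmH2O/(L/s)


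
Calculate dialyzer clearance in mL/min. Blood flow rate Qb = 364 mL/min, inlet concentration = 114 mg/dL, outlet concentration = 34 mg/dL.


K = Qb * (Cb_in - Cb_out) / Cb_in
K = 364 * (114 - 34) / 114
K = 255.4 mL/min


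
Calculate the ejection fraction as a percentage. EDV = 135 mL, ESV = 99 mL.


SV = EDV - ESV = 135 - 99 = 36 mL
EF = SV/EDV * 100 = 36/135 * 100
EF = 26.67%


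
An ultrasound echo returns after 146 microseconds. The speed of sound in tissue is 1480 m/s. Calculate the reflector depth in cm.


depth = c * t / 2
t = 146 us = 1.4600e-04 s
depth = 1480 * 1.4600e-04 / 2
depth = 0.10804 m = 10.804 cm


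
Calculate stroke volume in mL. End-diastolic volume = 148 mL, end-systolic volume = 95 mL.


SV = EDV - ESV
SV = 148 - 95
SV = 53 mL


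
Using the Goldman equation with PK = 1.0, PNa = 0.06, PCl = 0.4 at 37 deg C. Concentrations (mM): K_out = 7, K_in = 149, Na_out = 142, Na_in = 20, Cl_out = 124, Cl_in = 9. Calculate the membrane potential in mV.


Vm = (RT/F)*ln((PK*Ko + PNa*Nao + PCl*Cli)/(PK*Ki + PNa*Nai + PCl*Clo))
Numer = 19.12, Denom = 199.8
Vm = -62.71 mV


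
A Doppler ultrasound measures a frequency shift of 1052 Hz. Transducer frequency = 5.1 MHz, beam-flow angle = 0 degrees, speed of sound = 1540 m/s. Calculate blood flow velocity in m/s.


v = fd * c / (2 * f0 * cos(theta))
v = 1052 * 1540 / (2 * 5.1000e+06 * cos(0))
v = 0.1588 m/s


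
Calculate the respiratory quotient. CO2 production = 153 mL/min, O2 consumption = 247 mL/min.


RQ = VCO2 / VO2
RQ = 153 / 247
RQ = 0.6194


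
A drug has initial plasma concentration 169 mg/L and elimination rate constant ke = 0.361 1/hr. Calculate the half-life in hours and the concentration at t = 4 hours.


t_half = ln(2) / ke = 0.693147 / 0.361 = 1.92 hr
C(t) = C0 * exp(-ke*t) = 169 * exp(-0.361*4)
C(4) = 39.88 mg/L


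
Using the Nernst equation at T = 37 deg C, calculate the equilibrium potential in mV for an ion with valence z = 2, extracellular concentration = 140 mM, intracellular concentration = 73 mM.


E = (RT/(zF)) * ln(C_out/C_in)
T = 37 + 273.15 = 310.15 K
E = (8.314 * 310.15 / (2 * 96485)) * ln(140/73)
E = 8.702 mV


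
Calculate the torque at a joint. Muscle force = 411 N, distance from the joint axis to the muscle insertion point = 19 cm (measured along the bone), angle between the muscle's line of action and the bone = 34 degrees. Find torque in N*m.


Torque = F * d * sin(theta)   (moment arm = d*sin(theta))
d = 19 cm = 0.19 m
Torque = 411 * 0.19 * sin(34)
Torque = 43.67 N*m


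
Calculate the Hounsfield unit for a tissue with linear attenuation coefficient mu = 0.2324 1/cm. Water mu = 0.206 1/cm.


HU = ((mu_tissue - mu_water) / mu_water) * 1000
HU = ((0.2324 - 0.206) / 0.206) * 1000
HU = 128.2


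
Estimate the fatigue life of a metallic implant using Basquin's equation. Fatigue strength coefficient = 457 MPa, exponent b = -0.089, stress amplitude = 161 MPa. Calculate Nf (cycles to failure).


sigma_a = sigma_f' * (2Nf)^b
2Nf = (sigma_a/sigma_f')^(1/b)
2Nf = (161/457)^(1/-0.089)
2Nf = 123282.81
Nf = 6.164e+04


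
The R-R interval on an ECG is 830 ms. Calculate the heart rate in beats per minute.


HR = 60 / RR_interval(s)
RR = 830 ms = 0.83 s
HR = 60 / 0.83 = 72.29 bpm


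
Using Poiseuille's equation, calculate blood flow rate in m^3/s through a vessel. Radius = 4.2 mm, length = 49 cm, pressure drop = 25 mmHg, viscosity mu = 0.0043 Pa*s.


Q = pi*r^4*dP / (8*mu*L)
r = 0.0042 m, L = 0.49 m
dP = 25 mmHg = 3333.05 Pa
Q = 1.9330e-04 m^3/s


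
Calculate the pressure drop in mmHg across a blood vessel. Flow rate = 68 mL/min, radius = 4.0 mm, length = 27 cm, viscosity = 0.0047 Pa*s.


dP = 8*mu*L*Q / (pi*r^4)
Q = 68 mL/min = 1.13333e-06 m^3/s
dP = 14.306 Pa = 14.306 / 133.322 mmHg = 0.1073 mmHg


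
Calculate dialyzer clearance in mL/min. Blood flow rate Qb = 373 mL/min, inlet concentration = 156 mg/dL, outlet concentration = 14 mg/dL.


K = Qb * (Cb_in - Cb_out) / Cb_in
K = 373 * (156 - 14) / 156
K = 339.5 mL/min


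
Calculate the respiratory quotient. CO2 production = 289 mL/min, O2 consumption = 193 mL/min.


RQ = VCO2 / VO2
RQ = 289 / 193
RQ = 1.497


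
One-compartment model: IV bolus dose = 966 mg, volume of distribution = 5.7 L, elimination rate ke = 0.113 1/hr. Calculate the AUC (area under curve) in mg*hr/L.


C0 = Dose/Vd = 966/5.7 = 169.474 mg/L
AUC = C0/ke = 169.474/0.113
AUC = 1500 mg*hr/L


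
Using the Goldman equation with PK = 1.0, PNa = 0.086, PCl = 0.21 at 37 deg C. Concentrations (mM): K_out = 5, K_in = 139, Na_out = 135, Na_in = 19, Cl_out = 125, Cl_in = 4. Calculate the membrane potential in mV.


Vm = (RT/F)*ln((PK*Ko + PNa*Nao + PCl*Cli)/(PK*Ki + PNa*Nai + PCl*Clo))
Numer = 17.45, Denom = 166.884
Vm = -60.34 mV


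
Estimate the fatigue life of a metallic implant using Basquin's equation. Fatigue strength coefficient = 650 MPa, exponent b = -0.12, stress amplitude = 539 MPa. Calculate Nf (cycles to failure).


sigma_a = sigma_f' * (2Nf)^b
2Nf = (sigma_a/sigma_f')^(1/b)
2Nf = (539/650)^(1/-0.12)
2Nf = 4.761074
Nf = 2.381


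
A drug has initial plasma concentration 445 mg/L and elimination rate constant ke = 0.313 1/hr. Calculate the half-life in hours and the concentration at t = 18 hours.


t_half = ln(2) / ke = 0.693147 / 0.313 = 2.215 hr
C(t) = C0 * exp(-ke*t) = 445 * exp(-0.313*18)
C(18) = 1.591 mg/L


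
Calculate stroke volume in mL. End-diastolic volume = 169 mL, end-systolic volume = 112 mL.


SV = EDV - ESV
SV = 169 - 112
SV = 57 mL


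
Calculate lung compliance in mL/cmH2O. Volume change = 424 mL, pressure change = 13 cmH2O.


C = dV / dP
C = 424 / 13
C = 32.62 mL/cmH2O


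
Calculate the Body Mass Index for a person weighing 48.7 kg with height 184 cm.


BMI = weight / height^2
height = 184 cm = 1.84 m
BMI = 48.7 / 1.84^2
BMI = 14.38 kg/m^2


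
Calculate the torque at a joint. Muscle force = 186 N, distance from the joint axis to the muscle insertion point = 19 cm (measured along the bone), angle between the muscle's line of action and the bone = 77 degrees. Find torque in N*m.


Torque = F * d * sin(theta)   (moment arm = d*sin(theta))
d = 19 cm = 0.19 m
Torque = 186 * 0.19 * sin(77)
Torque = 34.43 N*m


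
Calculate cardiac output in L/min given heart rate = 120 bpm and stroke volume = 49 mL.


CO = HR * SV
CO = 120 * 49 / 1000
CO = 5.88 L/min


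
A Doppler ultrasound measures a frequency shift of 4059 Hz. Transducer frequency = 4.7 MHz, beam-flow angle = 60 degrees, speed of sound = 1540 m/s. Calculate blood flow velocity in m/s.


v = fd * c / (2 * f0 * cos(theta))
v = 4059 * 1540 / (2 * 4.7000e+06 * cos(60))
v = 1.33 m/s


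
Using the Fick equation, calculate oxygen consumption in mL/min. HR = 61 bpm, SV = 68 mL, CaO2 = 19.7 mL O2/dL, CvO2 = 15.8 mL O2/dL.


CO = HR*SV = 61*68/1000 = 4.148 L/min
a-v O2 diff = 19.7 - 15.8 = 3.9 mL/dL
VO2 = CO * (CaO2-CvO2) * 10 dL/L
VO2 = 4.148 * 3.9 * 10
VO2 = 161.8 mL/min


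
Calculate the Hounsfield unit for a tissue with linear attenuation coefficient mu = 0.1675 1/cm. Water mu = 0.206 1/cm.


HU = ((mu_tissue - mu_water) / mu_water) * 1000
HU = ((0.1675 - 0.206) / 0.206) * 1000
HU = -186.9


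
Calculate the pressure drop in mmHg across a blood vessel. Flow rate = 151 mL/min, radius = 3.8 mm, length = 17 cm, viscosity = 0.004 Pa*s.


dP = 8*mu*L*Q / (pi*r^4)
Q = 151 mL/min = 2.51667e-06 m^3/s
dP = 20.8997 Pa = 20.8997 / 133.322 mmHg = 0.1568 mmHg


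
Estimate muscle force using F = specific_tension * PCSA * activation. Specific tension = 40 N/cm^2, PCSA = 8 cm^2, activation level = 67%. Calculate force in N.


F = sigma * PCSA * activation
F = 40 * 8 * 0.67
F = 214.4 N


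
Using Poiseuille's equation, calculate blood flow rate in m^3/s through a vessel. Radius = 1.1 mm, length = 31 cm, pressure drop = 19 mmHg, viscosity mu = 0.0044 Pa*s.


Q = pi*r^4*dP / (8*mu*L)
r = 0.0011 m, L = 0.31 m
dP = 19 mmHg = 2533.118 Pa
Q = 1.0678e-06 m^3/s


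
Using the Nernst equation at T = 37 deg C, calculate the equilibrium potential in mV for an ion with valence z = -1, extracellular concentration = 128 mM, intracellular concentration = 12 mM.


E = (RT/(zF)) * ln(C_out/C_in)
T = 37 + 273.15 = 310.15 K
E = (8.314 * 310.15 / (-1 * 96485)) * ln(128/12)
E = -63.26 mV


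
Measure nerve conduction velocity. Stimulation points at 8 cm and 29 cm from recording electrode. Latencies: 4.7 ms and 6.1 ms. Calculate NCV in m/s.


Distance = (29 - 8) / 100 = 0.21 m
dt = (6.1 - 4.7) / 1000 = 0.0014 s
NCV = dist / dt = 150 m/s


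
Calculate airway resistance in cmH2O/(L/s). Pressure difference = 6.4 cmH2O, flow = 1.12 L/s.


R = dP / flow
R = 6.4 / 1.12
R = 5.714 cmH2O/(L/s)


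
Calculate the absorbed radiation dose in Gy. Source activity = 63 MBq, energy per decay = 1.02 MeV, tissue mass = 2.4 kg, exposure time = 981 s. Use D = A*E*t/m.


A = 63 MBq = 6.3000e+07 Bq
E = 1.02 MeV = 1.63404e-13 J
D = A*E*t/m = 6.3000e+07*1.63404e-13*981/2.4
D = 0.004208 Gy


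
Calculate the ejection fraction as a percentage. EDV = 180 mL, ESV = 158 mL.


SV = EDV - ESV = 180 - 158 = 22 mL
EF = SV/EDV * 100 = 22/180 * 100
EF = 12.22%


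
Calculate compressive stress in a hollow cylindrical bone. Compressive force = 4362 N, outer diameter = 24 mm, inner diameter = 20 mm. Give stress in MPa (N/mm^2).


A = pi*(r_o^2 - r_i^2)
r_o = 12 mm, r_i = 10 mm
A = 138.23 mm^2
sigma = F/A = 4362 / 138.23
sigma = 31.56 MPa


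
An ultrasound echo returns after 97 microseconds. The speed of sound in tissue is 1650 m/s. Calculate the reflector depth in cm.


depth = c * t / 2
t = 97 us = 9.7000e-05 s
depth = 1650 * 9.7000e-05 / 2
depth = 0.080025 m = 8.0025 cm


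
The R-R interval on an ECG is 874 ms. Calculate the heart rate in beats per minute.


HR = 60 / RR_interval(s)
RR = 874 ms = 0.874 s
HR = 60 / 0.874 = 68.65 bpm


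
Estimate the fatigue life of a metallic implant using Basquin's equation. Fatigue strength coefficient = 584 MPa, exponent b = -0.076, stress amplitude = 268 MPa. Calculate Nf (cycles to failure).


sigma_a = sigma_f' * (2Nf)^b
2Nf = (sigma_a/sigma_f')^(1/b)
2Nf = (268/584)^(1/-0.076)
2Nf = 28250.557
Nf = 1.413e+04


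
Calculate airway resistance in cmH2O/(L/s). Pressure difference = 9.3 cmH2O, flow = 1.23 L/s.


R = dP / flow
R = 9.3 / 1.23
R = 7.561 cmH2O/(L/s)


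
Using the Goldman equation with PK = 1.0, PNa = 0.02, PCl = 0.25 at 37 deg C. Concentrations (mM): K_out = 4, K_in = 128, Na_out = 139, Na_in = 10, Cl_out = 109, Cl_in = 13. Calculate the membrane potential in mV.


Vm = (RT/F)*ln((PK*Ko + PNa*Nao + PCl*Cli)/(PK*Ki + PNa*Nai + PCl*Clo))
Numer = 10.03, Denom = 155.45
Vm = -73.25 mV


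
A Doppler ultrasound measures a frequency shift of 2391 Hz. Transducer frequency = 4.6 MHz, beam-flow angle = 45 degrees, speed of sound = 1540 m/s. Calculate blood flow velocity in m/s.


v = fd * c / (2 * f0 * cos(theta))
v = 2391 * 1540 / (2 * 4.6000e+06 * cos(45))
v = 0.566 m/s


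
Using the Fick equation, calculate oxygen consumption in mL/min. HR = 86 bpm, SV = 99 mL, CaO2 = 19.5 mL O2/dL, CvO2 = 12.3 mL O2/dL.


CO = HR*SV = 86*99/1000 = 8.514 L/min
a-v O2 diff = 19.5 - 12.3 = 7.2 mL/dL
VO2 = CO * (CaO2-CvO2) * 10 dL/L
VO2 = 8.514 * 7.2 * 10
VO2 = 613 mL/min


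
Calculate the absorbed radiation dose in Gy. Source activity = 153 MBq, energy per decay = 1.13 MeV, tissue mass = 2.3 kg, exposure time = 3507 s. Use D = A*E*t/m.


A = 153 MBq = 1.5300e+08 Bq
E = 1.13 MeV = 1.81026e-13 J
D = A*E*t/m = 1.5300e+08*1.81026e-13*3507/2.3
D = 0.04223 Gy


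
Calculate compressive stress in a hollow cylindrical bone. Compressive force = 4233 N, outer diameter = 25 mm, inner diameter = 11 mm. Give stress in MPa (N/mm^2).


A = pi*(r_o^2 - r_i^2)
r_o = 12.5 mm, r_i = 5.5 mm
A = 395.841 mm^2
sigma = F/A = 4233 / 395.841
sigma = 10.69 MPa


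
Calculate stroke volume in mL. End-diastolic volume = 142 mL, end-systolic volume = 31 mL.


SV = EDV - ESV
SV = 142 - 31
SV = 111 mL


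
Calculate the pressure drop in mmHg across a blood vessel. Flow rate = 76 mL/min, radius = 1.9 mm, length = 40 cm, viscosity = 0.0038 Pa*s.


dP = 8*mu*L*Q / (pi*r^4)
Q = 76 mL/min = 1.26667e-06 m^3/s
dP = 376.212 Pa = 376.212 / 133.322 mmHg = 2.822 mmHg


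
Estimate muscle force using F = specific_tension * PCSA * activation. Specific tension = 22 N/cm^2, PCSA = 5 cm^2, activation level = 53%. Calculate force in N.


F = sigma * PCSA * activation
F = 22 * 5 * 0.53
F = 58.3 N


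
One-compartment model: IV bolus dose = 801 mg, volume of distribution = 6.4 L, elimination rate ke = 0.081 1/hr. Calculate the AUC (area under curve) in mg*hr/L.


C0 = Dose/Vd = 801/6.4 = 125.156 mg/L
AUC = C0/ke = 125.156/0.081
AUC = 1545 mg*hr/L


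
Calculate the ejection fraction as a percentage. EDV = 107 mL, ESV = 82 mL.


SV = EDV - ESV = 107 - 82 = 25 mL
EF = SV/EDV * 100 = 25/107 * 100
EF = 23.36%


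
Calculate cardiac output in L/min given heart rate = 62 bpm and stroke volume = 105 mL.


CO = HR * SV
CO = 62 * 105 / 1000
CO = 6.51 L/min


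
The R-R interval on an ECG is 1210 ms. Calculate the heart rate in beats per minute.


HR = 60 / RR_interval(s)
RR = 1210 ms = 1.21 s
HR = 60 / 1.21 = 49.59 bpm
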